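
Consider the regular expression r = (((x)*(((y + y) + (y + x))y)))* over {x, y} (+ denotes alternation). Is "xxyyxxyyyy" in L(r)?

Split into 3 pieces xxyy · xxyy · yy; each matches ((x)*(((y+y)+(y+x))y)).

yes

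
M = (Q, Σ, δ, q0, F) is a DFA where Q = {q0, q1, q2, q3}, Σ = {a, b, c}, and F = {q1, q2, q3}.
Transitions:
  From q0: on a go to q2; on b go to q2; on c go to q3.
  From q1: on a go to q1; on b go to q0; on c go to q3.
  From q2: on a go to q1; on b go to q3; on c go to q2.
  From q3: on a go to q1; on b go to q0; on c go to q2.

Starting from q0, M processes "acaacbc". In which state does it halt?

q3

q0 --a--> q2
q2 --c--> q2
q2 --a--> q1
q1 --a--> q1
q1 --c--> q3
q3 --b--> q0
q0 --c--> q3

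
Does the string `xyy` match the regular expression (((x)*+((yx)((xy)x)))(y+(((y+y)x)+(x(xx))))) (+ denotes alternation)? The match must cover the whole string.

no

No split of xyy into u·v has ((x)*+((yx)((xy)x))) matching u and (y+(((y+y)x)+(x(xx)))) matching v.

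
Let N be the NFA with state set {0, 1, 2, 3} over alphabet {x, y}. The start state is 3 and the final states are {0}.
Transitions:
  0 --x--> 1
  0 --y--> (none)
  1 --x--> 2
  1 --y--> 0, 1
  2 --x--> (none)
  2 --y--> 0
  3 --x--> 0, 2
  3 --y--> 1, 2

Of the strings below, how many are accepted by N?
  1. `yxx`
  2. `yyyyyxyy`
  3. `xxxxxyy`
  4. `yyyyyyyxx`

1

`yxx`: rejected
`yyyyyxyy`: accepted
`xxxxxyy`: rejected
`yyyyyyyxx`: rejected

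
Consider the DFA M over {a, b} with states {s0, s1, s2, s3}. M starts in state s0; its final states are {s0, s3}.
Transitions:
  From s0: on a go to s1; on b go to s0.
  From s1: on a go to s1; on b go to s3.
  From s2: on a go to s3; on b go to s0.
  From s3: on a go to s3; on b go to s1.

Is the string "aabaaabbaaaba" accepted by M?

s0 --a--> s1
s1 --a--> s1
s1 --b--> s3
s3 --a--> s3
s3 --a--> s3
s3 --a--> s3
s3 --b--> s1
s1 --b--> s3
s3 --a--> s3
s3 --a--> s3
s3 --a--> s3
s3 --b--> s1
s1 --a--> s1
End in state s1, which is not an accepting state.

rejected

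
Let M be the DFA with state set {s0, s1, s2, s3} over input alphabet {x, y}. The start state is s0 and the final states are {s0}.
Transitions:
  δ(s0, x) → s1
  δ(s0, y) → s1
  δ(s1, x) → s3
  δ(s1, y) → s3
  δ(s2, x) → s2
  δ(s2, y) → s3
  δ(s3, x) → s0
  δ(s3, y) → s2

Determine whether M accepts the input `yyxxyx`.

s0 --y--> s1
s1 --y--> s3
s3 --x--> s0
s0 --x--> s1
s1 --y--> s3
s3 --x--> s0
End in state s0, which is an accepting state.

accepted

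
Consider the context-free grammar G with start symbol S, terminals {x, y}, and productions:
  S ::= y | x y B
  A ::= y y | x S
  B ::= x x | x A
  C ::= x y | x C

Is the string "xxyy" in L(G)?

no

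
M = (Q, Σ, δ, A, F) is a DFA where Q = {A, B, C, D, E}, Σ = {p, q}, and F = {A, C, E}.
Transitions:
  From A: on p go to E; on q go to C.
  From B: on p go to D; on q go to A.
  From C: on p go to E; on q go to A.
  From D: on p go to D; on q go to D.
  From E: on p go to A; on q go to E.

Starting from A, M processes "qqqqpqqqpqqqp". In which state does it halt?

E

A --q--> C
C --q--> A
A --q--> C
C --q--> A
A --p--> E
E --q--> E
E --q--> E
E --q--> E
E --p--> A
A --q--> C
C --q--> A
A --q--> C
C --p--> E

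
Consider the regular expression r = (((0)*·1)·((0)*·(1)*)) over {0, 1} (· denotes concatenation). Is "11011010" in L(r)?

no

No split of 11011010 into u·v has ((0)*·1) matching u and ((0)*·(1)*) matching v.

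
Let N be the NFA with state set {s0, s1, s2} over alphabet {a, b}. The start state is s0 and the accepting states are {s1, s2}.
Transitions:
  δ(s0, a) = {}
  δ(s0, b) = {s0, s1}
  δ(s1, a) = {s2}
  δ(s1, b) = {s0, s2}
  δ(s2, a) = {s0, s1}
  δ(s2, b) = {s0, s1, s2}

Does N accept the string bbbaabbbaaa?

accepted

Start: {s0}
read b: {s0, s1}
read b: {s0, s1, s2}
read b: {s0, s1, s2}
read a: {s0, s1, s2}
read a: {s0, s1, s2}
read b: {s0, s1, s2}
read b: {s0, s1, s2}
read b: {s0, s1, s2}
read a: {s0, s1, s2}
read a: {s0, s1, s2}
read a: {s0, s1, s2}
Reachable ∩ accepting = {s1, s2} — nonempty.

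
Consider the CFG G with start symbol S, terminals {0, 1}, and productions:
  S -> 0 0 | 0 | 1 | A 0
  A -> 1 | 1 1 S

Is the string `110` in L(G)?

no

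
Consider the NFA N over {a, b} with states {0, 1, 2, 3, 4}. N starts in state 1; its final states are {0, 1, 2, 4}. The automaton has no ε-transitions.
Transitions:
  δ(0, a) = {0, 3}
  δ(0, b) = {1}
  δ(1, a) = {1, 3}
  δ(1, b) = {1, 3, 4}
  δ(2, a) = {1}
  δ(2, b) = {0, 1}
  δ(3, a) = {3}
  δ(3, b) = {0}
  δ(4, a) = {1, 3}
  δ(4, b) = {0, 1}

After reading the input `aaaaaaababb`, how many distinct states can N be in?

Start: {1}
read a: {1, 3}
read a: {1, 3}
read a: {1, 3}
read a: {1, 3}
read a: {1, 3}
read a: {1, 3}
read a: {1, 3}
read b: {0, 1, 3, 4}
read a: {0, 1, 3}
read b: {0, 1, 3, 4}
read b: {0, 1, 3, 4}
Final reachable set {0, 1, 3, 4} has 4 states.

4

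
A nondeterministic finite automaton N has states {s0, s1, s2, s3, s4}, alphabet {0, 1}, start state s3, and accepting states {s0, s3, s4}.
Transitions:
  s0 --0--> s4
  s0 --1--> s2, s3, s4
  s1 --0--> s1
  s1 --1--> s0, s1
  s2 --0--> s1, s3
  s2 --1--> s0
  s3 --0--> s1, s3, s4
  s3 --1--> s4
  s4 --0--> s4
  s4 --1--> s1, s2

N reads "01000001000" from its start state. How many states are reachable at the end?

3

Start: {s3}
read 0: {s1, s3, s4}
read 1: {s0, s1, s2, s4}
read 0: {s1, s3, s4}
read 0: {s1, s3, s4}
read 0: {s1, s3, s4}
read 0: {s1, s3, s4}
read 0: {s1, s3, s4}
read 1: {s0, s1, s2, s4}
read 0: {s1, s3, s4}
read 0: {s1, s3, s4}
read 0: {s1, s3, s4}
Final reachable set {s1, s3, s4} has 3 states.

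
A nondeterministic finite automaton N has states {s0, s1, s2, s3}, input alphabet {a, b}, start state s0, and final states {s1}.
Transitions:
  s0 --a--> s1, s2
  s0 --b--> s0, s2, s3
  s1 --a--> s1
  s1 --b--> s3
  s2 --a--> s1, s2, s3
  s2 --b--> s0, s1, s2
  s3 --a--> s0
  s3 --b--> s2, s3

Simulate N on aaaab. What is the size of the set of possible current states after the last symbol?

Start: {s0}
read a: {s1, s2}
read a: {s1, s2, s3}
read a: {s0, s1, s2, s3}
read a: {s0, s1, s2, s3}
read b: {s0, s1, s2, s3}
Final reachable set {s0, s1, s2, s3} has 4 states.

4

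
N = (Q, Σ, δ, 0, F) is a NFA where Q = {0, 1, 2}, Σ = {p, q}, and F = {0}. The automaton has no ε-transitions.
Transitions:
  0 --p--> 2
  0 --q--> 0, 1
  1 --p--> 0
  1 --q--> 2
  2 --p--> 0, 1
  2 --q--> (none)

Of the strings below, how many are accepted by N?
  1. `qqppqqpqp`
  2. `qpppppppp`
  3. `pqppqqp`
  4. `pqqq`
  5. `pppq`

`qqppqqpqp`: accepted
`qpppppppp`: accepted
`pqppqqp`: rejected
`pqqq`: rejected
`pppq`: accepted

3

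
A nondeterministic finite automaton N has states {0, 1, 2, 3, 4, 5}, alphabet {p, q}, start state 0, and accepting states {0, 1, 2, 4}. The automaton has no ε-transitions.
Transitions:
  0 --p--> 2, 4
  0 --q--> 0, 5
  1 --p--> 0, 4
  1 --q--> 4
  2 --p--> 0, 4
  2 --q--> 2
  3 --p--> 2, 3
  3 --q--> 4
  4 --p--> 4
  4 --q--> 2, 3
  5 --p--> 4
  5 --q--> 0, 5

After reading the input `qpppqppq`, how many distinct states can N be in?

5

Start: {0}
read q: {0, 5}
read p: {2, 4}
read p: {0, 4}
read p: {2, 4}
read q: {2, 3}
read p: {0, 2, 3, 4}
read p: {0, 2, 3, 4}
read q: {0, 2, 3, 4, 5}
Final reachable set {0, 2, 3, 4, 5} has 5 states.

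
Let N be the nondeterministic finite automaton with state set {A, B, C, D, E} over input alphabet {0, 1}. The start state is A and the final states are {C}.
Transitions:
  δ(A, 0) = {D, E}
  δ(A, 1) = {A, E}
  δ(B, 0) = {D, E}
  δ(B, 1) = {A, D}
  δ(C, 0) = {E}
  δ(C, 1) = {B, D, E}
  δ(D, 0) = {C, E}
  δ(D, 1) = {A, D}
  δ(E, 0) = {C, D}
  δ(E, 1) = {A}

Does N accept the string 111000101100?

accepted

Start: {A}
read 1: {A, E}
read 1: {A, E}
read 1: {A, E}
read 0: {C, D, E}
read 0: {C, D, E}
read 0: {C, D, E}
read 1: {A, B, D, E}
read 0: {C, D, E}
read 1: {A, B, D, E}
read 1: {A, D, E}
read 0: {C, D, E}
read 0: {C, D, E}
Reachable ∩ accepting = {C} — nonempty.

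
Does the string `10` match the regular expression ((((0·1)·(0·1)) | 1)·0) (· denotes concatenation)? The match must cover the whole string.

yes

Split as 1·0: (((0·1)·(0·1))|1) matches 1 and 0 matches 0.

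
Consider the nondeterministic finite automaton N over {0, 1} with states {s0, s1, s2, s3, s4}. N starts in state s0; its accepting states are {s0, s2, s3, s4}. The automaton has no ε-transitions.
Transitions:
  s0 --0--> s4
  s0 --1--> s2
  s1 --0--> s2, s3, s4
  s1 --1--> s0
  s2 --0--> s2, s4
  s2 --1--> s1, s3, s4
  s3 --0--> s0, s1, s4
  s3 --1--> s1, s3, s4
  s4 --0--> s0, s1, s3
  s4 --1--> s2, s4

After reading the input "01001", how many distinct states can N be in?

Start: {s0}
read 0: {s4}
read 1: {s2, s4}
read 0: {s0, s1, s2, s3, s4}
read 0: {s0, s1, s2, s3, s4}
read 1: {s0, s1, s2, s3, s4}
Final reachable set {s0, s1, s2, s3, s4} has 5 states.

5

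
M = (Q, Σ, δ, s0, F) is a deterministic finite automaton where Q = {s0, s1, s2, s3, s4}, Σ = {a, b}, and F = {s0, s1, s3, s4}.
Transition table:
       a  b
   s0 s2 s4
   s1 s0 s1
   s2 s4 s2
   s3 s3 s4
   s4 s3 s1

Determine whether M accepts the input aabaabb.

rejected

s0 --a--> s2
s2 --a--> s4
s4 --b--> s1
s1 --a--> s0
s0 --a--> s2
s2 --b--> s2
s2 --b--> s2
End in state s2, which is not an accepting state.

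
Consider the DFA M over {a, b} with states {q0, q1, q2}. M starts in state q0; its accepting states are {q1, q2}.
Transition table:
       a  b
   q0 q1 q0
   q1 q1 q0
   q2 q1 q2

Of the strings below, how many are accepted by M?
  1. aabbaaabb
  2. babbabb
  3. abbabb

0

aabbaaabb: rejected
babbabb: rejected
abbabb: rejected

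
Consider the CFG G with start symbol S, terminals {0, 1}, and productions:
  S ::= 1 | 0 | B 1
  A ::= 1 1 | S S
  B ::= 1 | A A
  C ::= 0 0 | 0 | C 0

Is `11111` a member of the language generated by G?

S ⇒ B1 ⇒ AA1 ⇒ 11A1 ⇒ 11111

yes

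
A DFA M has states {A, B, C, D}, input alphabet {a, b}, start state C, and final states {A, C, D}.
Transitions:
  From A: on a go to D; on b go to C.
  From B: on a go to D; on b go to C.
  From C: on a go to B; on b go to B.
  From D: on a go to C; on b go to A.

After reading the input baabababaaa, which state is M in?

B

C --b--> B
B --a--> D
D --a--> C
C --b--> B
B --a--> D
D --b--> A
A --a--> D
D --b--> A
A --a--> D
D --a--> C
C --a--> B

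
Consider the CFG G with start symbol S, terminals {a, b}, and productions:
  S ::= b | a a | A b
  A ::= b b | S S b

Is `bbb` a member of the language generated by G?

S ⇒ Ab ⇒ bbb

yes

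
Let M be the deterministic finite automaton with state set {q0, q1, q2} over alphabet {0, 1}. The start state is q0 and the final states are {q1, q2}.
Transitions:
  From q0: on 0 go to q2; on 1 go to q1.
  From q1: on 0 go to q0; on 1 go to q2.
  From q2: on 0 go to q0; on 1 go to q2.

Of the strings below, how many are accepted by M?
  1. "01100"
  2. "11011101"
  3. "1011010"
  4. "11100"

"01100": accepted
"11011101": accepted
"1011010": rejected
"11100": accepted

3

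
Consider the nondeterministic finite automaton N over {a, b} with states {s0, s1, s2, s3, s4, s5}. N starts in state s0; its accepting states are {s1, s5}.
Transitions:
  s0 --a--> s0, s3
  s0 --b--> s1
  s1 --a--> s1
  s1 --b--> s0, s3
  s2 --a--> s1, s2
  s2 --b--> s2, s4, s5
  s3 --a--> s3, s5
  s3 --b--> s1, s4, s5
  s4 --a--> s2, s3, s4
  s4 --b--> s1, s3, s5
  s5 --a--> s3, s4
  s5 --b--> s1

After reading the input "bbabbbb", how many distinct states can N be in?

Start: {s0}
read b: {s1}
read b: {s0, s3}
read a: {s0, s3, s5}
read b: {s1, s4, s5}
read b: {s0, s1, s3, s5}
read b: {s0, s1, s3, s4, s5}
read b: {s0, s1, s3, s4, s5}
Final reachable set {s0, s1, s3, s4, s5} has 5 states.

5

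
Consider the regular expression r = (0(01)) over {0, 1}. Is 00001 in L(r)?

No split of 00001 into u·v has 0 matching u and (01) matching v.

no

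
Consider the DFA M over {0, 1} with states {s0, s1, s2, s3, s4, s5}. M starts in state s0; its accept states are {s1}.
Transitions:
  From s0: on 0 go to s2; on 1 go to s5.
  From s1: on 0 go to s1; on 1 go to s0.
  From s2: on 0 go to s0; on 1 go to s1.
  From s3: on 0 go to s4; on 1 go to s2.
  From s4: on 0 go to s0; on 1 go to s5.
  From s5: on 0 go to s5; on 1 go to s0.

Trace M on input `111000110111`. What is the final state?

s0

s0 --1--> s5
s5 --1--> s0
s0 --1--> s5
s5 --0--> s5
s5 --0--> s5
s5 --0--> s5
s5 --1--> s0
s0 --1--> s5
s5 --0--> s5
s5 --1--> s0
s0 --1--> s5
s5 --1--> s0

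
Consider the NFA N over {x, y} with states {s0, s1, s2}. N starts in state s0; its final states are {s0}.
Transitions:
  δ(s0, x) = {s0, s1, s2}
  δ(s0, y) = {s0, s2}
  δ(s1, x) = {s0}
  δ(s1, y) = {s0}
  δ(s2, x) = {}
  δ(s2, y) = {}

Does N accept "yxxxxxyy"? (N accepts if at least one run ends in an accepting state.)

accepted

Start: {s0}
read y: {s0, s2}
read x: {s0, s1, s2}
read x: {s0, s1, s2}
read x: {s0, s1, s2}
read x: {s0, s1, s2}
read x: {s0, s1, s2}
read y: {s0, s2}
read y: {s0, s2}
Reachable ∩ accepting = {s0} — nonempty.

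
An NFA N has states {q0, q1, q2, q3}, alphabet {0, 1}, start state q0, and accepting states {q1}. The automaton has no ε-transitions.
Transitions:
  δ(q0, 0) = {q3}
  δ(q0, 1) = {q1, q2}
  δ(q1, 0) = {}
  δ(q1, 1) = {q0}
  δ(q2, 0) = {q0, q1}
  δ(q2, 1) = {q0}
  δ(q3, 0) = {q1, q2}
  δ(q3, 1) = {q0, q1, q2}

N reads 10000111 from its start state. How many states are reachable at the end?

3

Start: {q0}
read 1: {q1, q2}
read 0: {q0, q1}
read 0: {q3}
read 0: {q1, q2}
read 0: {q0, q1}
read 1: {q0, q1, q2}
read 1: {q0, q1, q2}
read 1: {q0, q1, q2}
Final reachable set {q0, q1, q2} has 3 states.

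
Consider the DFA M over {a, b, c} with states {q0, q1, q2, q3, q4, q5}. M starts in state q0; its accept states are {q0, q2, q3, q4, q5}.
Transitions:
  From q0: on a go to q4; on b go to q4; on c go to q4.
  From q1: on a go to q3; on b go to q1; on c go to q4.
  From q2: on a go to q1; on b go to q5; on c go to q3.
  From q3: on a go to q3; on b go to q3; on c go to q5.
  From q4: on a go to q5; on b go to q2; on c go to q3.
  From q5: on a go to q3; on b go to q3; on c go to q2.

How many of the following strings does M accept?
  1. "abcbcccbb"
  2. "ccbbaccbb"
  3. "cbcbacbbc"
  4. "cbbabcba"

4

"abcbcccbb": accepted
"ccbbaccbb": accepted
"cbcbacbbc": accepted
"cbbabcba": accepted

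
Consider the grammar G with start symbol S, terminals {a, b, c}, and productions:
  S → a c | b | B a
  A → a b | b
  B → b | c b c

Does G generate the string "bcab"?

no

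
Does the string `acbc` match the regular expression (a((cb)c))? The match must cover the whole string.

Split as a·cbc: a matches a and ((cb)c) matches cbc.

yes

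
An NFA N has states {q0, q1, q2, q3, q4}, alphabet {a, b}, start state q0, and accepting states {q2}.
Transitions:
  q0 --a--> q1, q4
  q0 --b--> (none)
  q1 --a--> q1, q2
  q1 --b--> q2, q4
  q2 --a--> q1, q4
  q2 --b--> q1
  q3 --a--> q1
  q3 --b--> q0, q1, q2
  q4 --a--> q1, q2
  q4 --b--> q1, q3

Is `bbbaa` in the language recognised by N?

rejected

Start: {q0}
read b: {}
The reachable set is empty and stays empty for the remaining 4 symbols.
Reachable ∩ accepting = {} — empty.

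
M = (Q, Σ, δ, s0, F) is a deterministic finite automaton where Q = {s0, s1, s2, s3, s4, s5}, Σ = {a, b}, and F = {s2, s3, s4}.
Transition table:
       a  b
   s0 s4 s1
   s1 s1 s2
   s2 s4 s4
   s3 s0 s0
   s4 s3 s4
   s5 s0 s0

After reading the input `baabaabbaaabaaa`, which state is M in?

s0

s0 --b--> s1
s1 --a--> s1
s1 --a--> s1
s1 --b--> s2
s2 --a--> s4
s4 --a--> s3
s3 --b--> s0
s0 --b--> s1
s1 --a--> s1
s1 --a--> s1
s1 --a--> s1
s1 --b--> s2
s2 --a--> s4
s4 --a--> s3
s3 --a--> s0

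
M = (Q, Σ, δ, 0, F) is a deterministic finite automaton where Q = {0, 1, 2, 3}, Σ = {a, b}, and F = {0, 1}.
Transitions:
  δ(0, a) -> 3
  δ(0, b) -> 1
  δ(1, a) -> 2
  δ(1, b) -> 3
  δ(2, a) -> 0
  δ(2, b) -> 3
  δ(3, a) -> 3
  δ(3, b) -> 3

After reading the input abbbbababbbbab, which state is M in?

3

0 --a--> 3
3 --b--> 3
3 --b--> 3
3 --b--> 3
3 --b--> 3
3 --a--> 3
3 --b--> 3
3 --a--> 3
3 --b--> 3
3 --b--> 3
3 --b--> 3
3 --b--> 3
3 --a--> 3
3 --b--> 3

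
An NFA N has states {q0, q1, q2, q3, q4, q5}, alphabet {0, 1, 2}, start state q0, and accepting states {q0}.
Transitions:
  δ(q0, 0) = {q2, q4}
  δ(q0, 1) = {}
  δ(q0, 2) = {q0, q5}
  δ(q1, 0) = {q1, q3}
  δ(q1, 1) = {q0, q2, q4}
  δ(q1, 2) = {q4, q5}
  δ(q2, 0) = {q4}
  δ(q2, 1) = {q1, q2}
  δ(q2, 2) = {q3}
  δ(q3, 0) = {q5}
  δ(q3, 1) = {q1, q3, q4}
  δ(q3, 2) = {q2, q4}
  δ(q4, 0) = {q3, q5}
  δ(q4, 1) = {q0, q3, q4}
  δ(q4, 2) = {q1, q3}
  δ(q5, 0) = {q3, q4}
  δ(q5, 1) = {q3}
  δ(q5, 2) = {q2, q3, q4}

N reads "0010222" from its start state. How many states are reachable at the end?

5

Start: {q0}
read 0: {q2, q4}
read 0: {q3, q4, q5}
read 1: {q0, q1, q3, q4}
read 0: {q1, q2, q3, q4, q5}
read 2: {q1, q2, q3, q4, q5}
read 2: {q1, q2, q3, q4, q5}
read 2: {q1, q2, q3, q4, q5}
Final reachable set {q1, q2, q3, q4, q5} has 5 states.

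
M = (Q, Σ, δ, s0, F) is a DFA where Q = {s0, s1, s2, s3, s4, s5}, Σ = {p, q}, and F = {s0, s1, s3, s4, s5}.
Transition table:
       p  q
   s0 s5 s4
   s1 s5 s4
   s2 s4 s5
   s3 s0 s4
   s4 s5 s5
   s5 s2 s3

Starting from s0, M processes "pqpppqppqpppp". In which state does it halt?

s2

s0 --p--> s5
s5 --q--> s3
s3 --p--> s0
s0 --p--> s5
s5 --p--> s2
s2 --q--> s5
s5 --p--> s2
s2 --p--> s4
s4 --q--> s5
s5 --p--> s2
s2 --p--> s4
s4 --p--> s5
s5 --p--> s2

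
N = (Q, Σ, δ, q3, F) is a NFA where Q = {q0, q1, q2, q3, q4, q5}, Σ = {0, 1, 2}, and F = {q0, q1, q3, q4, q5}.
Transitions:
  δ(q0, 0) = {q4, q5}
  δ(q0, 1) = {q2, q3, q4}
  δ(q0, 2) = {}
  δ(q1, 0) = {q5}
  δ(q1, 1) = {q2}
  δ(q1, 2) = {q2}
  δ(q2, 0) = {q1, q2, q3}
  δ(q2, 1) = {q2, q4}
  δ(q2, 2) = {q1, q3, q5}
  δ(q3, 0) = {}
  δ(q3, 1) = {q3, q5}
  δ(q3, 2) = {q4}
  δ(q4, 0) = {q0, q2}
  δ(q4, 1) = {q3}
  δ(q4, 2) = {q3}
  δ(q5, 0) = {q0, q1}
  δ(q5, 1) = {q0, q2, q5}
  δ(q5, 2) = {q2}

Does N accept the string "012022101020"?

rejected

Start: {q3}
read 0: {}
The reachable set is empty and stays empty for the remaining 11 symbols.
Reachable ∩ accepting = {} — empty.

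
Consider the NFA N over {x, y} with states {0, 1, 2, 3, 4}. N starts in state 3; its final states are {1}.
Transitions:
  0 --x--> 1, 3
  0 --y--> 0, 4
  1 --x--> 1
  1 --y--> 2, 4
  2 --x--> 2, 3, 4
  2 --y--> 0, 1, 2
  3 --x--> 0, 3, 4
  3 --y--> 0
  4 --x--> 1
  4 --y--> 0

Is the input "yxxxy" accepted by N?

Start: {3}
read y: {0}
read x: {1, 3}
read x: {0, 1, 3, 4}
read x: {0, 1, 3, 4}
read y: {0, 2, 4}
Reachable ∩ accepting = {} — empty.

rejected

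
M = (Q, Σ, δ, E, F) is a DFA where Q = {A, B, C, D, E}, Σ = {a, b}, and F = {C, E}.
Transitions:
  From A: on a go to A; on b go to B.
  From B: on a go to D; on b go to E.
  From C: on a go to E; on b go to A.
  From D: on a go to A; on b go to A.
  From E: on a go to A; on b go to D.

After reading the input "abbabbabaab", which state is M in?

B

E --a--> A
A --b--> B
B --b--> E
E --a--> A
A --b--> B
B --b--> E
E --a--> A
A --b--> B
B --a--> D
D --a--> A
A --b--> B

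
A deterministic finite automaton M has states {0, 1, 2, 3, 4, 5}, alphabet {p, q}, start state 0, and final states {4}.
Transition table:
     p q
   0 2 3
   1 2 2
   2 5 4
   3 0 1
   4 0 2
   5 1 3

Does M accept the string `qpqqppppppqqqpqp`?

rejected

0 --q--> 3
3 --p--> 0
0 --q--> 3
3 --q--> 1
1 --p--> 2
2 --p--> 5
5 --p--> 1
1 --p--> 2
2 --p--> 5
5 --p--> 1
1 --q--> 2
2 --q--> 4
4 --q--> 2
2 --p--> 5
5 --q--> 3
3 --p--> 0
End in state 0, which is not an accepting state.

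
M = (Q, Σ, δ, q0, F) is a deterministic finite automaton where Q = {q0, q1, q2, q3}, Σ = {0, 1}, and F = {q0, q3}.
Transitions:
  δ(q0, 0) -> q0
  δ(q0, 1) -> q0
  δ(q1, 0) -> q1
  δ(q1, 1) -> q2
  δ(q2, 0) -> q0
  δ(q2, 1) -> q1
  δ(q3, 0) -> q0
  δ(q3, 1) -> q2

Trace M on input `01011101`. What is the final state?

q0

q0 --0--> q0
q0 --1--> q0
q0 --0--> q0
q0 --1--> q0
q0 --1--> q0
q0 --1--> q0
q0 --0--> q0
q0 --1--> q0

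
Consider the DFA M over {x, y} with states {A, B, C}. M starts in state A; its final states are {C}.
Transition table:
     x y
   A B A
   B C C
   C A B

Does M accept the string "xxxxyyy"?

accepted

A --x--> B
B --x--> C
C --x--> A
A --x--> B
B --y--> C
C --y--> B
B --y--> C
End in state C, which is an accepting state.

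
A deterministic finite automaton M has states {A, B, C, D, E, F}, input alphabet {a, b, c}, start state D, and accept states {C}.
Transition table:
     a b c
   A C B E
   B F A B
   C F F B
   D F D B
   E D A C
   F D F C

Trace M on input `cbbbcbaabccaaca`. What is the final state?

D --c--> B
B --b--> A
A --b--> B
B --b--> A
A --c--> E
E --b--> A
A --a--> C
C --a--> F
F --b--> F
F --c--> C
C --c--> B
B --a--> F
F --a--> D
D --c--> B
B --a--> F

F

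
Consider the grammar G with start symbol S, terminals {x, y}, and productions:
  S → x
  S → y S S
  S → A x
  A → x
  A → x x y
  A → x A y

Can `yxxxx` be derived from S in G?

yes

S ⇒ ySS ⇒ yAxS ⇒ yxxS ⇒ yxxAx ⇒ yxxxx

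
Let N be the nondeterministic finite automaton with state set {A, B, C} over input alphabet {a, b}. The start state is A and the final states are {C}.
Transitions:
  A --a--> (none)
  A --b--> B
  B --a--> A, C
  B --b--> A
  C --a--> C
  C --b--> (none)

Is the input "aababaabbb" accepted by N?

Start: {A}
read a: {}
The reachable set is empty and stays empty for the remaining 9 symbols.
Reachable ∩ accepting = {} — empty.

rejected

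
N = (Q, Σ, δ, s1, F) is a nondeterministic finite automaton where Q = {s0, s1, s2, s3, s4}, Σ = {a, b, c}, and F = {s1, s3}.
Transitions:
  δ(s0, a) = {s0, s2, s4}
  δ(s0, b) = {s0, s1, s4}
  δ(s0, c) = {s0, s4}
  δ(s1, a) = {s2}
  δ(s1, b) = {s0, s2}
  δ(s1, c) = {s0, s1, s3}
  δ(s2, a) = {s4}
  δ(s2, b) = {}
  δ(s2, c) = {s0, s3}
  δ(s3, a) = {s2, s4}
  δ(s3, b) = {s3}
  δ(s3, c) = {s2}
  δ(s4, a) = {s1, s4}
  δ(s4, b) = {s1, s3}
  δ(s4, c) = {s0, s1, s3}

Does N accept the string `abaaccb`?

rejected

Start: {s1}
read a: {s2}
read b: {}
The reachable set is empty and stays empty for the remaining 5 symbols.
Reachable ∩ accepting = {} — empty.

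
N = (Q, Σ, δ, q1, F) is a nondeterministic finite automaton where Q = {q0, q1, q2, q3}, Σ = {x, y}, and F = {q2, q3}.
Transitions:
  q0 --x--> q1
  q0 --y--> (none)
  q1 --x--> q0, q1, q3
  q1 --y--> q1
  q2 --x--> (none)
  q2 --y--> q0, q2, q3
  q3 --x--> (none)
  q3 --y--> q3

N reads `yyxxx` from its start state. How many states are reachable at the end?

Start: {q1}
read y: {q1}
read y: {q1}
read x: {q0, q1, q3}
read x: {q0, q1, q3}
read x: {q0, q1, q3}
Final reachable set {q0, q1, q3} has 3 states.

3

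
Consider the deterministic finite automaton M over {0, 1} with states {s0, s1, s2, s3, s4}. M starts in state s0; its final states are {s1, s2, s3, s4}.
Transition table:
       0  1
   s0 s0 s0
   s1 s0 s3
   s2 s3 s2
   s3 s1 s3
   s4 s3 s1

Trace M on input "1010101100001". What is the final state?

s0

s0 --1--> s0
s0 --0--> s0
s0 --1--> s0
s0 --0--> s0
s0 --1--> s0
s0 --0--> s0
s0 --1--> s0
s0 --1--> s0
s0 --0--> s0
s0 --0--> s0
s0 --0--> s0
s0 --0--> s0
s0 --1--> s0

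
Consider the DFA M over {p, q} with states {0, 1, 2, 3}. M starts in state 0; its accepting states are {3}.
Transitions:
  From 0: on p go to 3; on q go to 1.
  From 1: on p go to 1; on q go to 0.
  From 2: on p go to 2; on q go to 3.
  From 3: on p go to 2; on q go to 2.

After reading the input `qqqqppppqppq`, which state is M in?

0 --q--> 1
1 --q--> 0
0 --q--> 1
1 --q--> 0
0 --p--> 3
3 --p--> 2
2 --p--> 2
2 --p--> 2
2 --q--> 3
3 --p--> 2
2 --p--> 2
2 --q--> 3

3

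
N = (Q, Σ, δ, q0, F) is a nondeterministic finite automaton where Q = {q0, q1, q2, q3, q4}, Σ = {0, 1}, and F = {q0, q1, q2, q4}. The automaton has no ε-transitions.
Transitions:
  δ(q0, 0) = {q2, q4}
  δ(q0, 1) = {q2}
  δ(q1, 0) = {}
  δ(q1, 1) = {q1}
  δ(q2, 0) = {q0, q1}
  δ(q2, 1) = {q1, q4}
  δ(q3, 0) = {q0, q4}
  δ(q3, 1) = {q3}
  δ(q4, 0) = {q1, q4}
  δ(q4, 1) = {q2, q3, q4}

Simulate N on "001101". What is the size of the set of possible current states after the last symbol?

Start: {q0}
read 0: {q2, q4}
read 0: {q0, q1, q4}
read 1: {q1, q2, q3, q4}
read 1: {q1, q2, q3, q4}
read 0: {q0, q1, q4}
read 1: {q1, q2, q3, q4}
Final reachable set {q1, q2, q3, q4} has 4 states.

4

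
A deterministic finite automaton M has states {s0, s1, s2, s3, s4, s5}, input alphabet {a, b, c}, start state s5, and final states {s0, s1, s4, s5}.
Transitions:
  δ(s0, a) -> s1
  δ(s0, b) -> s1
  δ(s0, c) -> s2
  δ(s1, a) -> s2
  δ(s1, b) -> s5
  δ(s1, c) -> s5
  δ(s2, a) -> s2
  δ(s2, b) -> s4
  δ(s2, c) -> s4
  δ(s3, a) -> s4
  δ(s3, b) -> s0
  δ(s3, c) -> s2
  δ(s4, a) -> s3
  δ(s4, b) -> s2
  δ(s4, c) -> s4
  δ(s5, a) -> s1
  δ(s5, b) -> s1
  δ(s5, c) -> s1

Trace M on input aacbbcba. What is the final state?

s5 --a--> s1
s1 --a--> s2
s2 --c--> s4
s4 --b--> s2
s2 --b--> s4
s4 --c--> s4
s4 --b--> s2
s2 --a--> s2

s2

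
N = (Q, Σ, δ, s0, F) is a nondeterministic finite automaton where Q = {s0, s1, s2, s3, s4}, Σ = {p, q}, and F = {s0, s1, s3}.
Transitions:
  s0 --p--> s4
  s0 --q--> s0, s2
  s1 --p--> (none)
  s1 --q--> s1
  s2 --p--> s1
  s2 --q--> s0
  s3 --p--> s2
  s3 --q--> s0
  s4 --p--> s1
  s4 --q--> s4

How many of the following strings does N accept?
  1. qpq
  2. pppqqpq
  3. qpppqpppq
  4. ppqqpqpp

qpq: accepted
pppqqpq: rejected
qpppqpppq: rejected
ppqqpqpp: rejected

1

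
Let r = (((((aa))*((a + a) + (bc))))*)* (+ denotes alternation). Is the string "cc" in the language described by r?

cc cannot be split into zero or more pieces each matching ((((aa))*((a+a)+(bc))))*.

no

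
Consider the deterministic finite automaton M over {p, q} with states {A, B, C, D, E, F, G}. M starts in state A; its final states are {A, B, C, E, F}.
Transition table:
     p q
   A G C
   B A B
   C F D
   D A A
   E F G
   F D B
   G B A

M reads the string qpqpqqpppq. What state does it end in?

A --q--> C
C --p--> F
F --q--> B
B --p--> A
A --q--> C
C --q--> D
D --p--> A
A --p--> G
G --p--> B
B --q--> B

B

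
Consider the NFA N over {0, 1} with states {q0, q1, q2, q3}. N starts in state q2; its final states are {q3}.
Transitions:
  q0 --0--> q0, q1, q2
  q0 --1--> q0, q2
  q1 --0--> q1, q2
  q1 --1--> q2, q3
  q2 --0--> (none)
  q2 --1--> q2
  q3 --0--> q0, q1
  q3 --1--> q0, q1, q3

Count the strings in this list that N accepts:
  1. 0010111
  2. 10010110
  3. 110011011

0

0010111: rejected
10010110: rejected
110011011: rejected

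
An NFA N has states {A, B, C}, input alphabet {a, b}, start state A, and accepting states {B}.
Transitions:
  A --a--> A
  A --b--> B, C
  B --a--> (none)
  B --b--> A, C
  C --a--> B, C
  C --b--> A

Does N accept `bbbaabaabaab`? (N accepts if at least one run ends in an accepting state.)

accepted

Start: {A}
read b: {B, C}
read b: {A, C}
read b: {A, B, C}
read a: {A, B, C}
read a: {A, B, C}
read b: {A, B, C}
read a: {A, B, C}
read a: {A, B, C}
read b: {A, B, C}
read a: {A, B, C}
read a: {A, B, C}
read b: {A, B, C}
Reachable ∩ accepting = {B} — nonempty.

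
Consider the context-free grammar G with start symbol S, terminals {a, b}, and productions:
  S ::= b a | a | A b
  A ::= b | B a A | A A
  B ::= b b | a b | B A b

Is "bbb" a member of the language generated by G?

S ⇒ Ab ⇒ AAb ⇒ bAb ⇒ bbb

yes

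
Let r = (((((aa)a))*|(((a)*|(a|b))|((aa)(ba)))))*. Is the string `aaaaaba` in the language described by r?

Split into 7 pieces a · a · a · a · a · b · a; each matches ((((aa)a))*|(((a)*|(a|b))|((aa)(ba)))).

yes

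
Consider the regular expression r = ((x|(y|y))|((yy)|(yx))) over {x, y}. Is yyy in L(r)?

Neither (x|(y|y)) nor ((yy)|(yx)) matches yyy.

no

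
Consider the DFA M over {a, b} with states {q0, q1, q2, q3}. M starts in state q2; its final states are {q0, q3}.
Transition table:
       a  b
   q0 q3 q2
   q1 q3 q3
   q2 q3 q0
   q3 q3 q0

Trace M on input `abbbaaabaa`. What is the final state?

q3

q2 --a--> q3
q3 --b--> q0
q0 --b--> q2
q2 --b--> q0
q0 --a--> q3
q3 --a--> q3
q3 --a--> q3
q3 --b--> q0
q0 --a--> q3
q3 --a--> q3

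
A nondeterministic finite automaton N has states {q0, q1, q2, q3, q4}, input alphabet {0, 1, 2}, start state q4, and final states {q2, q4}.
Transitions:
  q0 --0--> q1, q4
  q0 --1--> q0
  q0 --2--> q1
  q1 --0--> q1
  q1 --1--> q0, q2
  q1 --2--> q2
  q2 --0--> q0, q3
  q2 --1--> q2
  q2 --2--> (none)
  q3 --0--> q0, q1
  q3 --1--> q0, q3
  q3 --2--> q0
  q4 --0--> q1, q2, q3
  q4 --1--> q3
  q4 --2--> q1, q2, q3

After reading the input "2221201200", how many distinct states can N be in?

1

Start: {q4}
read 2: {q1, q2, q3}
read 2: {q0, q2}
read 2: {q1}
read 1: {q0, q2}
read 2: {q1}
read 0: {q1}
read 1: {q0, q2}
read 2: {q1}
read 0: {q1}
read 0: {q1}
Final reachable set {q1} has 1 state.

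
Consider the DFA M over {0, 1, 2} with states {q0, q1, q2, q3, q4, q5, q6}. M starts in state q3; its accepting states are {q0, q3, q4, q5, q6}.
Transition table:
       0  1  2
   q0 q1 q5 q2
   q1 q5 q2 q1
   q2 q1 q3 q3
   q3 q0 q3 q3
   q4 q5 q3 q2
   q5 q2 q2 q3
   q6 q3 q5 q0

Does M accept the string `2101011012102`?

q3 --2--> q3
q3 --1--> q3
q3 --0--> q0
q0 --1--> q5
q5 --0--> q2
q2 --1--> q3
q3 --1--> q3
q3 --0--> q0
q0 --1--> q5
q5 --2--> q3
q3 --1--> q3
q3 --0--> q0
q0 --2--> q2
End in state q2, which is not an accepting state.

rejected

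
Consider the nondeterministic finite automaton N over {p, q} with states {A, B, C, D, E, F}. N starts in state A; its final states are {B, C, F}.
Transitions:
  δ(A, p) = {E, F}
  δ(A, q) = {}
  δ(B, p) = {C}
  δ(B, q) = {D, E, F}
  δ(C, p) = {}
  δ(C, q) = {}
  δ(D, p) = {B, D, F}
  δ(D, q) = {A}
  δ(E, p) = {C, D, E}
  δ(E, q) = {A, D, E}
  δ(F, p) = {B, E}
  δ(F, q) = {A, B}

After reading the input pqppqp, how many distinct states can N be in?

5

Start: {A}
read p: {E, F}
read q: {A, B, D, E}
read p: {B, C, D, E, F}
read p: {B, C, D, E, F}
read q: {A, B, D, E, F}
read p: {B, C, D, E, F}
Final reachable set {B, C, D, E, F} has 5 states.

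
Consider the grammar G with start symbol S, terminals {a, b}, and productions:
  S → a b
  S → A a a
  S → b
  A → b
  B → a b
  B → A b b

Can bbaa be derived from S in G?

no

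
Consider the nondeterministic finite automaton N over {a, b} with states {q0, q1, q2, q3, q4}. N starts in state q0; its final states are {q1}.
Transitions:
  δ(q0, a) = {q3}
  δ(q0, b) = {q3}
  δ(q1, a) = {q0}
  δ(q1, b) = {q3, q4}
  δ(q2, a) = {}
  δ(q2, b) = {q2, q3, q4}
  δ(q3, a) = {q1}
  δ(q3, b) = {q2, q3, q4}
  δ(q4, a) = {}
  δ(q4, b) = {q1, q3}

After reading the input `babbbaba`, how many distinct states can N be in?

1

Start: {q0}
read b: {q3}
read a: {q1}
read b: {q3, q4}
read b: {q1, q2, q3, q4}
read b: {q1, q2, q3, q4}
read a: {q0, q1}
read b: {q3, q4}
read a: {q1}
Final reachable set {q1} has 1 state.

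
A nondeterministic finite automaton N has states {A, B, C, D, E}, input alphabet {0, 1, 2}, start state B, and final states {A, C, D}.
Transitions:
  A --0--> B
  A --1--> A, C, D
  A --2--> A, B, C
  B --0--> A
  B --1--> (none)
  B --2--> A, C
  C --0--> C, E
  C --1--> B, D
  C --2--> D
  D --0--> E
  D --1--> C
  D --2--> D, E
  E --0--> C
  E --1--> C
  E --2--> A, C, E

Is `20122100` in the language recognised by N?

Start: {B}
read 2: {A, C}
read 0: {B, C, E}
read 1: {B, C, D}
read 2: {A, C, D, E}
read 2: {A, B, C, D, E}
read 1: {A, B, C, D}
read 0: {A, B, C, E}
read 0: {A, B, C, E}
Reachable ∩ accepting = {A, C} — nonempty.

accepted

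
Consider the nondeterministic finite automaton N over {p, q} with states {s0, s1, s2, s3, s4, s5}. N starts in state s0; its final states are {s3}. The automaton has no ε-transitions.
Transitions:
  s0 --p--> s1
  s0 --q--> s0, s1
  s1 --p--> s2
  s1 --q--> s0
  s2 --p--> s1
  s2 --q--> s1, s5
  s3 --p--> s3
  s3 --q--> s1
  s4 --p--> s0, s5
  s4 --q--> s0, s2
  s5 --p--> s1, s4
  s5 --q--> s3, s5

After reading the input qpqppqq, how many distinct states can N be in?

Start: {s0}
read q: {s0, s1}
read p: {s1, s2}
read q: {s0, s1, s5}
read p: {s1, s2, s4}
read p: {s0, s1, s2, s5}
read q: {s0, s1, s3, s5}
read q: {s0, s1, s3, s5}
Final reachable set {s0, s1, s3, s5} has 4 states.

4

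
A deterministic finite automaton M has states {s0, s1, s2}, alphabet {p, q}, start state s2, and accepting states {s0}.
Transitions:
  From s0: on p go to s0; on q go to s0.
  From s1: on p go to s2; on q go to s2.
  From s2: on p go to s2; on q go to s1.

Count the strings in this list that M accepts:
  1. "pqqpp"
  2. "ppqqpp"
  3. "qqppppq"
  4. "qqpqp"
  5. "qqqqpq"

"pqqpp": rejected
"ppqqpp": rejected
"qqppppq": rejected
"qqpqp": rejected
"qqqqpq": rejected

0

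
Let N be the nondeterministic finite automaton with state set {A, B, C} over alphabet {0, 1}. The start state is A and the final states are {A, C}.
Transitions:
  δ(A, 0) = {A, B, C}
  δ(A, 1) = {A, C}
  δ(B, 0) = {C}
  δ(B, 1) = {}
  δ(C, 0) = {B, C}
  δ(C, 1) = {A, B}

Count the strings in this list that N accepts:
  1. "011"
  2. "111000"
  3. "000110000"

"011": accepted
"111000": accepted
"000110000": accepted

3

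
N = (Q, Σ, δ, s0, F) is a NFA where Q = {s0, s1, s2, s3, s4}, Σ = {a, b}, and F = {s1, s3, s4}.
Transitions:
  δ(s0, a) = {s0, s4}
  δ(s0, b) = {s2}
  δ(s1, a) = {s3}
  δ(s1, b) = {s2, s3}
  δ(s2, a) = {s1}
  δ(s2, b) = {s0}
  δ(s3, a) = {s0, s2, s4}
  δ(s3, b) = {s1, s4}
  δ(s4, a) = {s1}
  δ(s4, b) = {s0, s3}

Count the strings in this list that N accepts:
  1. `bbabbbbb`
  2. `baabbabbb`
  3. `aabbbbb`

3

`bbabbbbb`: accepted
`baabbabbb`: accepted
`aabbbbb`: accepted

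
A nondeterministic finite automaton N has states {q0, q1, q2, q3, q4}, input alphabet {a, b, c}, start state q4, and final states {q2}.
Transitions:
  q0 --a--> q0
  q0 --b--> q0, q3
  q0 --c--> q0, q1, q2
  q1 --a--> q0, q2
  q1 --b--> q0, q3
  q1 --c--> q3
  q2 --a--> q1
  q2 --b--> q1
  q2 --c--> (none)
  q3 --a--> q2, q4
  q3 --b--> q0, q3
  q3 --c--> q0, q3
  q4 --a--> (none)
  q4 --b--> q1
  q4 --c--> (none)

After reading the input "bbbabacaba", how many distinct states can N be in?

Start: {q4}
read b: {q1}
read b: {q0, q3}
read b: {q0, q3}
read a: {q0, q2, q4}
read b: {q0, q1, q3}
read a: {q0, q2, q4}
read c: {q0, q1, q2}
read a: {q0, q1, q2}
read b: {q0, q1, q3}
read a: {q0, q2, q4}
Final reachable set {q0, q2, q4} has 3 states.

3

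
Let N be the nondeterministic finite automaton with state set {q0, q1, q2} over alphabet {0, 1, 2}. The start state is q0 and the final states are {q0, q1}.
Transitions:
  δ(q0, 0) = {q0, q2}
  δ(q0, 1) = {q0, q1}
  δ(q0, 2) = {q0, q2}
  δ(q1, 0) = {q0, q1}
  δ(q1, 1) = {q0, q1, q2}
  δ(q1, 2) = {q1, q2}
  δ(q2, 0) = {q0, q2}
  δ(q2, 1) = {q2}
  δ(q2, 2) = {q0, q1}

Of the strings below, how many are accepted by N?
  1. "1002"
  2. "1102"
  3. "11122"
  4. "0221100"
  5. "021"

5

"1002": accepted
"1102": accepted
"11122": accepted
"0221100": accepted
"021": accepted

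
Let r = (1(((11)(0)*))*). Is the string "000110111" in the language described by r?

No split of 000110111 into u·v has 1 matching u and (((11)(0)*))* matching v.

no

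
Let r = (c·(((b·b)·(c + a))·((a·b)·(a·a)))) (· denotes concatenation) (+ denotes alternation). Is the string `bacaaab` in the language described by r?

no

No split of bacaaab into u·v has c matching u and (((b·b)·(c+a))·((a·b)·(a·a))) matching v.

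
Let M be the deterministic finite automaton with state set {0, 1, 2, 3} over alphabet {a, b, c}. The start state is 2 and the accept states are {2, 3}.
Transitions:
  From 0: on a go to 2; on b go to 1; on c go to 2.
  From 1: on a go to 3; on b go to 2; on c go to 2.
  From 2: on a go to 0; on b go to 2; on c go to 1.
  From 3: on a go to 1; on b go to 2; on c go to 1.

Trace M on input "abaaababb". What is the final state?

2

2 --a--> 0
0 --b--> 1
1 --a--> 3
3 --a--> 1
1 --a--> 3
3 --b--> 2
2 --a--> 0
0 --b--> 1
1 --b--> 2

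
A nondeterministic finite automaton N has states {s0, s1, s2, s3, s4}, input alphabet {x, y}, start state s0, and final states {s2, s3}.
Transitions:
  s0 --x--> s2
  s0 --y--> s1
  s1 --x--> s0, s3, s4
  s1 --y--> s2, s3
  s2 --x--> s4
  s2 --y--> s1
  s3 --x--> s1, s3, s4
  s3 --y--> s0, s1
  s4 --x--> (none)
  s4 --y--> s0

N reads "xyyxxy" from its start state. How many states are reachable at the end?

Start: {s0}
read x: {s2}
read y: {s1}
read y: {s2, s3}
read x: {s1, s3, s4}
read x: {s0, s1, s3, s4}
read y: {s0, s1, s2, s3}
Final reachable set {s0, s1, s2, s3} has 4 states.

4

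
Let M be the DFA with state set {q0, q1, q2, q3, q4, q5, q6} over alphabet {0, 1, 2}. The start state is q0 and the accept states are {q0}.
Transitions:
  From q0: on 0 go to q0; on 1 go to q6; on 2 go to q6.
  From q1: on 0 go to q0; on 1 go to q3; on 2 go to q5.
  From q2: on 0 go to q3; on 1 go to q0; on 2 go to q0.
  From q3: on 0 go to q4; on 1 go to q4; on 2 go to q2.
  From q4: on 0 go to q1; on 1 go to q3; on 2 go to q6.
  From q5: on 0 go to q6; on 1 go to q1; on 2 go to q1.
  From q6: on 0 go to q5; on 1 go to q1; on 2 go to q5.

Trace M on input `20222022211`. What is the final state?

q0 --2--> q6
q6 --0--> q5
q5 --2--> q1
q1 --2--> q5
q5 --2--> q1
q1 --0--> q0
q0 --2--> q6
q6 --2--> q5
q5 --2--> q1
q1 --1--> q3
q3 --1--> q4

q4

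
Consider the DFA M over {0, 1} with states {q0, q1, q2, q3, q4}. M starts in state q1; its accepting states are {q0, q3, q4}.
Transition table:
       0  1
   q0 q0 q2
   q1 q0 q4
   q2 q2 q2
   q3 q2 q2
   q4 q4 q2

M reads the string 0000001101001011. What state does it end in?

q2

q1 --0--> q0
q0 --0--> q0
q0 --0--> q0
q0 --0--> q0
q0 --0--> q0
q0 --0--> q0
q0 --1--> q2
q2 --1--> q2
q2 --0--> q2
q2 --1--> q2
q2 --0--> q2
q2 --0--> q2
q2 --1--> q2
q2 --0--> q2
q2 --1--> q2
q2 --1--> q2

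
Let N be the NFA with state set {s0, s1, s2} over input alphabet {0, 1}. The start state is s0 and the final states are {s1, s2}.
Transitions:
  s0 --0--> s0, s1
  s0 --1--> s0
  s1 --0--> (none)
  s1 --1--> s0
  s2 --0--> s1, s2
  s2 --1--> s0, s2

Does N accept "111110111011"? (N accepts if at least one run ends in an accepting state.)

rejected

Start: {s0}
read 1: {s0}
read 1: {s0}
read 1: {s0}
read 1: {s0}
read 1: {s0}
read 0: {s0, s1}
read 1: {s0}
read 1: {s0}
read 1: {s0}
read 0: {s0, s1}
read 1: {s0}
read 1: {s0}
Reachable ∩ accepting = {} — empty.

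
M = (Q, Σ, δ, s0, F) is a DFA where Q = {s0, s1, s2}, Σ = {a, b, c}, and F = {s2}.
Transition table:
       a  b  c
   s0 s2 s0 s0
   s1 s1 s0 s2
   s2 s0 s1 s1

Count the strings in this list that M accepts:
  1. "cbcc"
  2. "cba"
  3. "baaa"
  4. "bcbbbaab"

"cbcc": rejected
"cba": accepted
"baaa": accepted
"bcbbbaab": rejected

2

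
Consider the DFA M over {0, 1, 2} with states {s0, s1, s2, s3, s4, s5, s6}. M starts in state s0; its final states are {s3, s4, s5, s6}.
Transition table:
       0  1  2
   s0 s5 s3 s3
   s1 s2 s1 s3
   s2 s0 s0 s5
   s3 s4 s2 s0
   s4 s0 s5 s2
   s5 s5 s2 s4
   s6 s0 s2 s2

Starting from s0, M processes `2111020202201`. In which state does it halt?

s2

s0 --2--> s3
s3 --1--> s2
s2 --1--> s0
s0 --1--> s3
s3 --0--> s4
s4 --2--> s2
s2 --0--> s0
s0 --2--> s3
s3 --0--> s4
s4 --2--> s2
s2 --2--> s5
s5 --0--> s5
s5 --1--> s2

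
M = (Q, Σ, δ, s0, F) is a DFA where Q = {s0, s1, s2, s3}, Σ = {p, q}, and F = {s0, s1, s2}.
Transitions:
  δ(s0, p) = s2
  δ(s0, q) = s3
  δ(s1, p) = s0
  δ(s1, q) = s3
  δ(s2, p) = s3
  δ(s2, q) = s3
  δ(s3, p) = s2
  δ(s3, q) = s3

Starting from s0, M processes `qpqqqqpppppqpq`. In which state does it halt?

s0 --q--> s3
s3 --p--> s2
s2 --q--> s3
s3 --q--> s3
s3 --q--> s3
s3 --q--> s3
s3 --p--> s2
s2 --p--> s3
s3 --p--> s2
s2 --p--> s3
s3 --p--> s2
s2 --q--> s3
s3 --p--> s2
s2 --q--> s3

s3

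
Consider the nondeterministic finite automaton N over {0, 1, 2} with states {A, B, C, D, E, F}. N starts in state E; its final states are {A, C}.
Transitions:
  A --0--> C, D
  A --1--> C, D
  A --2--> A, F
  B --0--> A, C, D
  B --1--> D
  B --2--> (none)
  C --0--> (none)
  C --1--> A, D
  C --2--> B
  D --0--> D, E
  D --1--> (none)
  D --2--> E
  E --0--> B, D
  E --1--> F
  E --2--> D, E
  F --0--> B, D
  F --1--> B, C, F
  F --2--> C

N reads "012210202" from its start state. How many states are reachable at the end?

1

Start: {E}
read 0: {B, D}
read 1: {D}
read 2: {E}
read 2: {D, E}
read 1: {F}
read 0: {B, D}
read 2: {E}
read 0: {B, D}
read 2: {E}
Final reachable set {E} has 1 state.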